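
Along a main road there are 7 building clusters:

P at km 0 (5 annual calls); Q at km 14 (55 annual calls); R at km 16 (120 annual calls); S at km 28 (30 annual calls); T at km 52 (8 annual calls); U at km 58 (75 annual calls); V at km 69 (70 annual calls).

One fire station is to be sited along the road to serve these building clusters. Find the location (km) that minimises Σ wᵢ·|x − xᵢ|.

x = 28

For a sum of weighted absolute distances on a line, the optimum is the weighted median (not the mean). Total weight W = 363; half-weight = 181.5.
Sort by position and accumulate weight:
  km 0 (P, w=5) → cum 5
  km 14 (Q, w=55) → cum 60
  km 16 (R, w=120) → cum 180
  km 28 (S, w=30) → cum 210  ≥ 181.5 → median here
  km 52 (T, w=8) → cum 218
  km 58 (U, w=75) → cum 293
  km 69 (V, w=70) → cum 363
Optimal location: km 28.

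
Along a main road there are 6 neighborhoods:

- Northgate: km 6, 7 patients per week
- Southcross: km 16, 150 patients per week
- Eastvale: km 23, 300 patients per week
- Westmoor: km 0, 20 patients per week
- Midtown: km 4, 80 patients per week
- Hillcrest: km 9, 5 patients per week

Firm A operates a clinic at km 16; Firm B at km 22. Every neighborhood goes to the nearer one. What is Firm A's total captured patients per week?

262

The indifferent point is the midpoint (16+22)/2 = 19; neighborhoods left of it (closer to Firm A at 16) go to Firm A, those right go to Firm B.
  Westmoor at 0 (w=20) → Firm A
  Midtown at 4 (w=80) → Firm A
  Northgate at 6 (w=7) → Firm A
  Hillcrest at 9 (w=5) → Firm A
  Southcross at 16 (w=150) → Firm A
  Eastvale at 23 (w=300) → Firm B
Firm A captures 262; Firm B captures 300.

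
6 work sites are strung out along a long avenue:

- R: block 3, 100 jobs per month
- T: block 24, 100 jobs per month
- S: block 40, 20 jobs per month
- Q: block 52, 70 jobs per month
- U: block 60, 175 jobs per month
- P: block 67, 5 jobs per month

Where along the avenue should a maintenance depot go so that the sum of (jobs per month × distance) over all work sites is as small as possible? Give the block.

x = 52

For a sum of weighted absolute distances on a line, the optimum is the weighted median (not the mean). Total weight W = 470; half-weight = 235.
Sort by position and accumulate weight:
  block 3 (R, w=100) → cum 100
  block 24 (T, w=100) → cum 200
  block 40 (S, w=20) → cum 220
  block 52 (Q, w=70) → cum 290  ≥ 235 → median here
  block 60 (U, w=175) → cum 465
  block 67 (P, w=5) → cum 470
Optimal location: block 52.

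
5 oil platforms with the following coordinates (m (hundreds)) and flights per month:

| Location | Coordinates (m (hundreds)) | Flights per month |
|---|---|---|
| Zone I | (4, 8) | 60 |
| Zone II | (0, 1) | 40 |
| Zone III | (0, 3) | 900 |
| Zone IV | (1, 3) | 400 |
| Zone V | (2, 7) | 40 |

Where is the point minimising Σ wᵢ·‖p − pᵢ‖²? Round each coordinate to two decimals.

The minimiser of Σwᵢ‖p−pᵢ‖² is the weighted centroid p* = (Σwᵢpᵢ)/(Σwᵢ).
Σwᵢ = 1440.
Σwᵢxᵢ = 60·4 + 40·0 + 900·0 + 400·1 + 40·2 = 720.
Σwᵢyᵢ = 60·8 + 40·1 + 900·3 + 400·3 + 40·7 = 4700.
x* = 720/1440 = 0.50, y* = 4700/1440 = 3.26.

(0.50, 3.26)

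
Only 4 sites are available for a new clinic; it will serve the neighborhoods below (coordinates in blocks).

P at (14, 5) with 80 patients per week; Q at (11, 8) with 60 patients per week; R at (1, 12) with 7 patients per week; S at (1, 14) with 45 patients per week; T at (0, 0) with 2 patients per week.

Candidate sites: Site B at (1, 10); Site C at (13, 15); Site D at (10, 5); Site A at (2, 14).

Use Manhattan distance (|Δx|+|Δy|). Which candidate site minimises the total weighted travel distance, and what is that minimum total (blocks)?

Total weighted distance at each candidate:
  Site B (1, 10): total = 2376
  Site C (13, 15): total = 2166
  Site D (10, 5): total = 1512
  Site A (2, 14): total = 2678
Minimum is at Site D with total 1512 blocks.

Site D, total 1512 blocks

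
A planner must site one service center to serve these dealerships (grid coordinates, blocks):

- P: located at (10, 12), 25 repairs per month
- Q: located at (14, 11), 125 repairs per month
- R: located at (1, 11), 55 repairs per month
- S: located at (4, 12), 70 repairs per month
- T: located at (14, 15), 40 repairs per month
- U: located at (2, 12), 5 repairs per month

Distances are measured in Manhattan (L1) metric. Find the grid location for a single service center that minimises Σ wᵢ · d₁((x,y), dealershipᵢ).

(14, 11)

Manhattan distance separates: Σwᵢ(|x−xᵢ|+|y−yᵢ|) = Σwᵢ|x−xᵢ| + Σwᵢ|y−yᵢ|, so x and y are optimised independently as 1-D weighted medians.
Total weight W = 320; half = 160.
x-coordinate, sorted with cumulative weight:
  x=1 (R, w=55) cum 55
  x=2 (U, w=5) cum 60
  x=4 (S, w=70) cum 130
  x=10 (P, w=25) cum 155
  x=14 (Q, w=125) cum 280  ← median
  x=14 (T, w=40) cum 320
⇒ x* = 14
y-coordinate, sorted with cumulative weight:
  y=11 (Q, w=125) cum 125
  y=11 (R, w=55) cum 180  ← median
  y=12 (P, w=25) cum 205
  y=12 (S, w=70) cum 275
  y=12 (U, w=5) cum 280
  y=15 (T, w=40) cum 320
⇒ y* = 11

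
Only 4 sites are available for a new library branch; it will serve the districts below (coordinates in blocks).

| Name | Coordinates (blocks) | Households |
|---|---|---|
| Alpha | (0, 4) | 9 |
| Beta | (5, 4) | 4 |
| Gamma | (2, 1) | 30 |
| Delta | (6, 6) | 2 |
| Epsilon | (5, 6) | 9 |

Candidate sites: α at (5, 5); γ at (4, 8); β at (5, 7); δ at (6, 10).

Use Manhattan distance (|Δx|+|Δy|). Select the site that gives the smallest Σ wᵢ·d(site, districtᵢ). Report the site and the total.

Total weighted distance at each candidate:
  α (5, 5): total = 281
  γ (4, 8): total = 397
  β (5, 7): total = 367
  δ (6, 10): total = 579
Minimum is at α with total 281 blocks.

α, total 281 blocks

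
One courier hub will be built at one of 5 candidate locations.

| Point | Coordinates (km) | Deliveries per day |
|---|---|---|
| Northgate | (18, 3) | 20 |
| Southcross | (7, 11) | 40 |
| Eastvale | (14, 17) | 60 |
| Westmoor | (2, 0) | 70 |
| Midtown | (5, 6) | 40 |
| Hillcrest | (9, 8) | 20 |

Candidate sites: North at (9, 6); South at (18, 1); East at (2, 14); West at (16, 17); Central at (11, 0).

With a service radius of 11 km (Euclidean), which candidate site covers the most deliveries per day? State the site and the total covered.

North, covering 190

Coverage radius r = 11 km; a point is covered iff (Δx)²+(Δy)² ≤ 11² = 121.
  North (9, 6): covers {Northgate, Southcross, Westmoor, Midtown, Hillcrest} → 190
  South (18, 1): covers {Northgate} → 20
  East (2, 14): covers {Southcross, Midtown, Hillcrest} → 100
  West (16, 17): covers {Southcross, Eastvale} → 100
  Central (11, 0): covers {Northgate, Westmoor, Midtown, Hillcrest} → 150
Maximum coverage at North: 190 deliveries per day.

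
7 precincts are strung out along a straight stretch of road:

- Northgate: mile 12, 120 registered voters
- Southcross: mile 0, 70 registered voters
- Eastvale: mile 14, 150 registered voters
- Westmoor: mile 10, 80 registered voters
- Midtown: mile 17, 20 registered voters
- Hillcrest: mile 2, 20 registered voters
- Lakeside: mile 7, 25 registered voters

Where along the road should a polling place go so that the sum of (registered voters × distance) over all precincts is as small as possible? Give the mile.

x = 12

For a sum of weighted absolute distances on a line, the optimum is the weighted median (not the mean). Total weight W = 485; half-weight = 242.5.
Sort by position and accumulate weight:
  mile 0 (Southcross, w=70) → cum 70
  mile 2 (Hillcrest, w=20) → cum 90
  mile 7 (Lakeside, w=25) → cum 115
  mile 10 (Westmoor, w=80) → cum 195
  mile 12 (Northgate, w=120) → cum 315  ≥ 242.5 → median here
  mile 14 (Eastvale, w=150) → cum 465
  mile 17 (Midtown, w=20) → cum 485
Optimal location: mile 12.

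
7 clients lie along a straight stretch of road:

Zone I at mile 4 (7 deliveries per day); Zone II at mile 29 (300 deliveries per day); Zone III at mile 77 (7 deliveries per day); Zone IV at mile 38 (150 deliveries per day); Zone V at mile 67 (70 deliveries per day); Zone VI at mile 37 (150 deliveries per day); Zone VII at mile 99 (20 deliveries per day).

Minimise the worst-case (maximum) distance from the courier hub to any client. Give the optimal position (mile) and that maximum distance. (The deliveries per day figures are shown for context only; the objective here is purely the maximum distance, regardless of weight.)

location 51.5, max distance 47.5

The 1-center on a line is the midpoint of the two extreme points: leftmost at 4, rightmost at 99.
Optimal location = (4 + 99)/2 = 51.5; maximum distance = (99 − 4)/2 = 47.5.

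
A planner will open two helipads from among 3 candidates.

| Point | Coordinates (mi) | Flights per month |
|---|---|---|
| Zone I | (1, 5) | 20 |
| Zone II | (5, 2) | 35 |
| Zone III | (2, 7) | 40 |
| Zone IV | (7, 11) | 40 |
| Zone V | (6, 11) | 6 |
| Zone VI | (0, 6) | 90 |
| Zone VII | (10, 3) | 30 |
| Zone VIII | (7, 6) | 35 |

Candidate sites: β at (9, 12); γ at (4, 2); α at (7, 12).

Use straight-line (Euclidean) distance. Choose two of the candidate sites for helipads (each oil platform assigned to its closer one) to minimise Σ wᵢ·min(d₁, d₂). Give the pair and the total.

Evaluate every pair (each demand assigned to the nearer of the two):
  {γ, α}: total = 1250.3
  {β, γ}: total = 1310.3
  {β, α}: total = 2184.1
Best pair: {γ, α} with total 1250.3.

{γ, α}, total 1250.3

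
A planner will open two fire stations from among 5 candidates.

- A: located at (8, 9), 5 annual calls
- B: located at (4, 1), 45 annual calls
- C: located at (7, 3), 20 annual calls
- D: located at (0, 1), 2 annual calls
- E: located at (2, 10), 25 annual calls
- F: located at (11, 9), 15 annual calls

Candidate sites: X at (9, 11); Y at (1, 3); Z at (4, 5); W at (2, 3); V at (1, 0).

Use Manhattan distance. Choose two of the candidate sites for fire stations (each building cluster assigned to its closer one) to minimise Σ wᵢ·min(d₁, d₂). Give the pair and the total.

Evaluate every pair (each demand assigned to the nearer of the two):
  {X, W}: total = 538
  {X, Z}: total = 546
  {X, Y}: total = 626
  {X, V}: total = 639
  {Z, V}: total = 664
  {Y, Z}: total = 666
  {Z, W}: total = 668
  {W, V}: total = 744
  {Y, W}: total = 746
  {Y, V}: total = 809
Best pair: {X, W} with total 538.

{X, W}, total 538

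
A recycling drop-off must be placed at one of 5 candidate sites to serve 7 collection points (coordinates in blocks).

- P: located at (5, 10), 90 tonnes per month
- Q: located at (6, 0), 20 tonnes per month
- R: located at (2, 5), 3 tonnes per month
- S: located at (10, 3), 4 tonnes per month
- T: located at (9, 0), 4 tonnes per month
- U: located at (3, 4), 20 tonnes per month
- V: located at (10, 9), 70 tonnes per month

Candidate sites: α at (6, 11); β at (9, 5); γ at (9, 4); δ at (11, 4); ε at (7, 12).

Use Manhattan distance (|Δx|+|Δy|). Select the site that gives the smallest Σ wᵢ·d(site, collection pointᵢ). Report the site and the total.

α, total 1154 blocks

Total weighted distance at each candidate:
  α (6, 11): total = 1154
  β (9, 5): total = 1513
  γ (9, 4): total = 1628
  δ (11, 4): total = 1902
  ε (7, 12): total = 1420
Minimum is at α with total 1154 blocks.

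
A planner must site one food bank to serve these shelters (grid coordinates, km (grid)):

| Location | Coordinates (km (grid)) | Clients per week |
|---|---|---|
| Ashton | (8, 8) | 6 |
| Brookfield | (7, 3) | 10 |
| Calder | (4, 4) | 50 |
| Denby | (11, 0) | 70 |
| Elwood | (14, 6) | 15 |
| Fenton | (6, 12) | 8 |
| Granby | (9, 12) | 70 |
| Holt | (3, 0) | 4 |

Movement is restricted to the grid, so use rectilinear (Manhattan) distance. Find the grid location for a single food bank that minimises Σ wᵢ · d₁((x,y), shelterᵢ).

(9, 4)

Manhattan distance separates: Σwᵢ(|x−xᵢ|+|y−yᵢ|) = Σwᵢ|x−xᵢ| + Σwᵢ|y−yᵢ|, so x and y are optimised independently as 1-D weighted medians.
Total weight W = 233; half = 116.5.
x-coordinate, sorted with cumulative weight:
  x=3 (Holt, w=4) cum 4
  x=4 (Calder, w=50) cum 54
  x=6 (Fenton, w=8) cum 62
  x=7 (Brookfield, w=10) cum 72
  x=8 (Ashton, w=6) cum 78
  x=9 (Granby, w=70) cum 148  ← median
  x=11 (Denby, w=70) cum 218
  x=14 (Elwood, w=15) cum 233
⇒ x* = 9
y-coordinate, sorted with cumulative weight:
  y=0 (Denby, w=70) cum 70
  y=0 (Holt, w=4) cum 74
  y=3 (Brookfield, w=10) cum 84
  y=4 (Calder, w=50) cum 134  ← median
  y=6 (Elwood, w=15) cum 149
  y=8 (Ashton, w=6) cum 155
  y=12 (Fenton, w=8) cum 163
  y=12 (Granby, w=70) cum 233
⇒ y* = 4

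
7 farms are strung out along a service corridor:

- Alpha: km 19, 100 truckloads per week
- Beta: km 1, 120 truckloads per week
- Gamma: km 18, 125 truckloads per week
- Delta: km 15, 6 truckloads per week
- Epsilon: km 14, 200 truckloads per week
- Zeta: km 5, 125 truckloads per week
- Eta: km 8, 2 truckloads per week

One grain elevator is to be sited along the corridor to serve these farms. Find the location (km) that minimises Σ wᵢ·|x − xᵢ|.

For a sum of weighted absolute distances on a line, the optimum is the weighted median (not the mean). Total weight W = 678; half-weight = 339.
Sort by position and accumulate weight:
  km 1 (Beta, w=120) → cum 120
  km 5 (Zeta, w=125) → cum 245
  km 8 (Eta, w=2) → cum 247
  km 14 (Epsilon, w=200) → cum 447  ≥ 339 → median here
  km 15 (Delta, w=6) → cum 453
  km 18 (Gamma, w=125) → cum 578
  km 19 (Alpha, w=100) → cum 678
Optimal location: km 14.

x = 14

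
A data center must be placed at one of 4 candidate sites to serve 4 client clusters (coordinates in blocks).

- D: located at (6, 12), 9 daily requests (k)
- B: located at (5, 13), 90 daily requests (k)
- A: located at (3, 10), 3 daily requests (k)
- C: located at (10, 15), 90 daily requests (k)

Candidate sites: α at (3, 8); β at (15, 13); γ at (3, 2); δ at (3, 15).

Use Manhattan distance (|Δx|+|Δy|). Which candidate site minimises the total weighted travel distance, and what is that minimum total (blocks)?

δ, total 1059 blocks

Total weighted distance at each candidate:
  α (3, 8): total = 1959
  β (15, 13): total = 1665
  γ (3, 2): total = 3111
  δ (3, 15): total = 1059
Minimum is at δ with total 1059 blocks.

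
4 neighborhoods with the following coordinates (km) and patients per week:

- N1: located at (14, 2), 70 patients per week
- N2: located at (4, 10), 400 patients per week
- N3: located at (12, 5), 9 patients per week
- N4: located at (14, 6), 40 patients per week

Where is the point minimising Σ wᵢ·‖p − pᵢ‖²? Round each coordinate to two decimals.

(6.26, 8.53)

The minimiser of Σwᵢ‖p−pᵢ‖² is the weighted centroid p* = (Σwᵢpᵢ)/(Σwᵢ).
Σwᵢ = 519.
Σwᵢxᵢ = 70·14 + 400·4 + 9·12 + 40·14 = 3248.
Σwᵢyᵢ = 70·2 + 400·10 + 9·5 + 40·6 = 4425.
x* = 3248/519 = 6.26, y* = 4425/519 = 8.53.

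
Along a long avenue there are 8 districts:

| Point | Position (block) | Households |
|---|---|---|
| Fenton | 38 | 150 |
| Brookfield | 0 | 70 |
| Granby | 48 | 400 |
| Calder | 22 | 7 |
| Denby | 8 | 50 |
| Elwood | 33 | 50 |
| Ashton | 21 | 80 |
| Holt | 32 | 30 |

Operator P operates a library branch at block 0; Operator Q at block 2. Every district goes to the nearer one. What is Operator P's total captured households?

70

The indifferent point is the midpoint (0+2)/2 = 1; districts left of it (closer to Operator P at 0) go to Operator P, those right go to Operator Q.
  Brookfield at 0 (w=70) → Operator P
  Denby at 8 (w=50) → Operator Q
  Ashton at 21 (w=80) → Operator Q
  Calder at 22 (w=7) → Operator Q
  Holt at 32 (w=30) → Operator Q
  Elwood at 33 (w=50) → Operator Q
  Fenton at 38 (w=150) → Operator Q
  Granby at 48 (w=400) → Operator Q
Operator P captures 70; Operator Q captures 767.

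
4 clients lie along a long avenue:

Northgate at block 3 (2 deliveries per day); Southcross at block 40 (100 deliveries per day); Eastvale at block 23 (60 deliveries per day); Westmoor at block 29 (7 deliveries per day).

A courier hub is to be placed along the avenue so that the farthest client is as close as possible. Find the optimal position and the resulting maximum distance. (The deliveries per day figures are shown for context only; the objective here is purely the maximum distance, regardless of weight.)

location 21.5, max distance 18.5

The 1-center on a line is the midpoint of the two extreme points: leftmost at 3, rightmost at 40.
Optimal location = (3 + 40)/2 = 21.5; maximum distance = (40 − 3)/2 = 18.5.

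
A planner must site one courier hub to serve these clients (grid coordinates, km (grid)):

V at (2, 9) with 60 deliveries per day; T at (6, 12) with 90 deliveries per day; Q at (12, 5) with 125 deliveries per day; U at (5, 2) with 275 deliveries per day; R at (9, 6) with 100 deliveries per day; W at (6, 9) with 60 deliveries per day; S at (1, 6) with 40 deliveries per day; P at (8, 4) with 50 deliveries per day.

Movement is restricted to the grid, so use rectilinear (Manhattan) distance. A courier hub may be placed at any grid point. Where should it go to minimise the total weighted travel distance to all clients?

Manhattan distance separates: Σwᵢ(|x−xᵢ|+|y−yᵢ|) = Σwᵢ|x−xᵢ| + Σwᵢ|y−yᵢ|, so x and y are optimised independently as 1-D weighted medians.
Total weight W = 800; half = 400.
x-coordinate, sorted with cumulative weight:
  x=1 (S, w=40) cum 40
  x=2 (V, w=60) cum 100
  x=5 (U, w=275) cum 375
  x=6 (T, w=90) cum 465  ← median
  x=6 (W, w=60) cum 525
  x=8 (P, w=50) cum 575
  x=9 (R, w=100) cum 675
  x=12 (Q, w=125) cum 800
⇒ x* = 6
y-coordinate, sorted with cumulative weight:
  y=2 (U, w=275) cum 275
  y=4 (P, w=50) cum 325
  y=5 (Q, w=125) cum 450  ← median
  y=6 (R, w=100) cum 550
  y=6 (S, w=40) cum 590
  y=9 (V, w=60) cum 650
  y=9 (W, w=60) cum 710
  y=12 (T, w=90) cum 800
⇒ y* = 5

(6, 5)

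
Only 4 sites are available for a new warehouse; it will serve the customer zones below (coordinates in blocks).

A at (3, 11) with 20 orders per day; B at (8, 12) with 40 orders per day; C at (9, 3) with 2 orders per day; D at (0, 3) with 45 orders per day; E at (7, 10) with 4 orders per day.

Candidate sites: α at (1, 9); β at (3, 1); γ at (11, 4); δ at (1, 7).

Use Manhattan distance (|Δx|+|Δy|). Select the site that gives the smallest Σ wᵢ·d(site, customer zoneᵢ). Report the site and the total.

Total weighted distance at each candidate:
  α (1, 9): total = 851
  β (3, 1): total = 1133
  γ (11, 4): total = 1326
  δ (1, 7): total = 885
Minimum is at α with total 851 blocks.

α, total 851 blocks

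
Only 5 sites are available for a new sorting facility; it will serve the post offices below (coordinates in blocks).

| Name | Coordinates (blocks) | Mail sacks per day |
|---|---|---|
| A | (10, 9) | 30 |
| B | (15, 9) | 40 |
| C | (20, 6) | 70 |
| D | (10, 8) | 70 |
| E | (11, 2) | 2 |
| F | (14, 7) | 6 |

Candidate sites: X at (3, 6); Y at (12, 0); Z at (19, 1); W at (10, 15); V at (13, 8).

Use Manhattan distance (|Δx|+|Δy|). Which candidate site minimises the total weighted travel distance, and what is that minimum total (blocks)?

V, total 1108 blocks

Total weighted distance at each candidate:
  X (3, 6): total = 2816
  Y (12, 0): total = 2550
  Z (19, 1): total = 2614
  W (10, 15): total = 2540
  V (13, 8): total = 1108
Minimum is at V with total 1108 blocks.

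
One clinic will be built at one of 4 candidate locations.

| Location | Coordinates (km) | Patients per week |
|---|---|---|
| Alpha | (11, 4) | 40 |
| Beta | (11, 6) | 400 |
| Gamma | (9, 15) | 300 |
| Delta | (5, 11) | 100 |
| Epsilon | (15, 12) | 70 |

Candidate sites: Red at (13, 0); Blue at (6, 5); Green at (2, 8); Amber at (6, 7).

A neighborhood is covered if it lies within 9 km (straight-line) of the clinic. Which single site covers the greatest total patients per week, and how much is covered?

Amber, covering 840

Coverage radius r = 9 km; a point is covered iff (Δx)²+(Δy)² ≤ 9² = 81.
  Red (13, 0): covers {Alpha, Beta} → 440
  Blue (6, 5): covers {Alpha, Beta, Delta} → 540
  Green (2, 8): covers {Delta} → 100
  Amber (6, 7): covers {Alpha, Beta, Gamma, Delta} → 840
Maximum coverage at Amber: 840 patients per week.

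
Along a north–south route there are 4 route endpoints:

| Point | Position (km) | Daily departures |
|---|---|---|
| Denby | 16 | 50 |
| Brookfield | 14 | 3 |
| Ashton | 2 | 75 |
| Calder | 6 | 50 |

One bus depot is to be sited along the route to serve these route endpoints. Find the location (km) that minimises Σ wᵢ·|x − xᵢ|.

For a sum of weighted absolute distances on a line, the optimum is the weighted median (not the mean). Total weight W = 178; half-weight = 89.
Sort by position and accumulate weight:
  km 2 (Ashton, w=75) → cum 75
  km 6 (Calder, w=50) → cum 125  ≥ 89 → median here
  km 14 (Brookfield, w=3) → cum 128
  km 16 (Denby, w=50) → cum 178
Optimal location: km 6.

x = 6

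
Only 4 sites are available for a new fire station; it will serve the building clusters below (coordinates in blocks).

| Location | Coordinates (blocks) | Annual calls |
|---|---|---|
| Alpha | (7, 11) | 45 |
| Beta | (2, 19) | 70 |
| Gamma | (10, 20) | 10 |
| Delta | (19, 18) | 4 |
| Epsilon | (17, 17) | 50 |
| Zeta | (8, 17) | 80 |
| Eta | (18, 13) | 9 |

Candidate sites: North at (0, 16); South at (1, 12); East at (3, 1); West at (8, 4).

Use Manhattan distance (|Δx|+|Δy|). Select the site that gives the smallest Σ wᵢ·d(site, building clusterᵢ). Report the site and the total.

Total weighted distance at each candidate:
  North (0, 16): total = 2923
  South (1, 12): total = 3313
  East (3, 1): total = 5775
  West (8, 4): total = 4421
Minimum is at North with total 2923 blocks.

North, total 2923 blocks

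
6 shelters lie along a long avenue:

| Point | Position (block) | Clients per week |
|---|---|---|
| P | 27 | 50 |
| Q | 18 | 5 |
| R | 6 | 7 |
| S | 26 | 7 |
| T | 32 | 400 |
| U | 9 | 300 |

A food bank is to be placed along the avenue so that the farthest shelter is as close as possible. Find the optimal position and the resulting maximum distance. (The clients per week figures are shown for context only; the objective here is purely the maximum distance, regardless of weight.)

The 1-center on a line is the midpoint of the two extreme points: leftmost at 6, rightmost at 32.
Optimal location = (6 + 32)/2 = 19; maximum distance = (32 − 6)/2 = 13.

location 19, max distance 13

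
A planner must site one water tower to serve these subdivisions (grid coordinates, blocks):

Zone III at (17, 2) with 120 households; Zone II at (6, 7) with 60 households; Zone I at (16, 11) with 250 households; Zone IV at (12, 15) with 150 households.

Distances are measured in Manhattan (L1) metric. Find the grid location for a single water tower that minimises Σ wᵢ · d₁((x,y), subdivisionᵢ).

(16, 11)

Manhattan distance separates: Σwᵢ(|x−xᵢ|+|y−yᵢ|) = Σwᵢ|x−xᵢ| + Σwᵢ|y−yᵢ|, so x and y are optimised independently as 1-D weighted medians.
Total weight W = 580; half = 290.
x-coordinate, sorted with cumulative weight:
  x=6 (Zone II, w=60) cum 60
  x=12 (Zone IV, w=150) cum 210
  x=16 (Zone I, w=250) cum 460  ← median
  x=17 (Zone III, w=120) cum 580
⇒ x* = 16
y-coordinate, sorted with cumulative weight:
  y=2 (Zone III, w=120) cum 120
  y=7 (Zone II, w=60) cum 180
  y=11 (Zone I, w=250) cum 430  ← median
  y=15 (Zone IV, w=150) cum 580
⇒ y* = 11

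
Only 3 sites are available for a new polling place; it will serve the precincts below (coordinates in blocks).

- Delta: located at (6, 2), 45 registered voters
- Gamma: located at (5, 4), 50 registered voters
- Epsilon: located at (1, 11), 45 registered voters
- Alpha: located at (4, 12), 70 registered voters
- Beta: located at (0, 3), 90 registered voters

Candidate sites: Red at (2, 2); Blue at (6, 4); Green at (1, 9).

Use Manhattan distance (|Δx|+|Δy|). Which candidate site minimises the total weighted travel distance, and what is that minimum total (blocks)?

Red, total 1990 blocks

Total weighted distance at each candidate:
  Red (2, 2): total = 1990
  Blue (6, 4): total = 2010
  Green (1, 9): total = 2130
Minimum is at Red with total 1990 blocks.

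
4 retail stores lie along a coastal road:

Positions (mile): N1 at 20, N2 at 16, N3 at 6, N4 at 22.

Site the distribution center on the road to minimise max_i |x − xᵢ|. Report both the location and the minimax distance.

location 14, max distance 8

The 1-center on a line is the midpoint of the two extreme points: leftmost at 6, rightmost at 22.
Optimal location = (6 + 22)/2 = 14; maximum distance = (22 − 6)/2 = 8.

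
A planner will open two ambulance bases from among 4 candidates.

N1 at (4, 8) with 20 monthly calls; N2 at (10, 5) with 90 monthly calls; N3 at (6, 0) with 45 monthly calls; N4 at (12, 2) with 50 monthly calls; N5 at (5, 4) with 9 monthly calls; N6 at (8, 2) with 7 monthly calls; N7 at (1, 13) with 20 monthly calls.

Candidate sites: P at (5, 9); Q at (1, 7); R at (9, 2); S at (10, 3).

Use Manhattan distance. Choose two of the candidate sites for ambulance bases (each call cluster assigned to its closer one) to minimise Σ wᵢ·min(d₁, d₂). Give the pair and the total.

Evaluate every pair (each demand assigned to the nearer of the two):
  {P, S}: total = 911
  {Q, S}: total = 920
  {P, R}: total = 987
  {Q, R}: total = 996
  {R, S}: total = 1216
  {P, Q}: total = 2235
Best pair: {P, S} with total 911.

{P, S}, total 911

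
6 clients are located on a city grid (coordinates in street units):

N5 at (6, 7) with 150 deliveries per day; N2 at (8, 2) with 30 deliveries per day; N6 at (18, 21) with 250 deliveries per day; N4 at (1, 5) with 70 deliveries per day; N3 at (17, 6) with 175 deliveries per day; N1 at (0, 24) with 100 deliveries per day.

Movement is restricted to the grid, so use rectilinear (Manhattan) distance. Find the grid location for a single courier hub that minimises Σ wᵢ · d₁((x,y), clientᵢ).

Manhattan distance separates: Σwᵢ(|x−xᵢ|+|y−yᵢ|) = Σwᵢ|x−xᵢ| + Σwᵢ|y−yᵢ|, so x and y are optimised independently as 1-D weighted medians.
Total weight W = 775; half = 387.5.
x-coordinate, sorted with cumulative weight:
  x=0 (N1, w=100) cum 100
  x=1 (N4, w=70) cum 170
  x=6 (N5, w=150) cum 320
  x=8 (N2, w=30) cum 350
  x=17 (N3, w=175) cum 525  ← median
  x=18 (N6, w=250) cum 775
⇒ x* = 17
y-coordinate, sorted with cumulative weight:
  y=2 (N2, w=30) cum 30
  y=5 (N4, w=70) cum 100
  y=6 (N3, w=175) cum 275
  y=7 (N5, w=150) cum 425  ← median
  y=21 (N6, w=250) cum 675
  y=24 (N1, w=100) cum 775
⇒ y* = 7

(17, 7)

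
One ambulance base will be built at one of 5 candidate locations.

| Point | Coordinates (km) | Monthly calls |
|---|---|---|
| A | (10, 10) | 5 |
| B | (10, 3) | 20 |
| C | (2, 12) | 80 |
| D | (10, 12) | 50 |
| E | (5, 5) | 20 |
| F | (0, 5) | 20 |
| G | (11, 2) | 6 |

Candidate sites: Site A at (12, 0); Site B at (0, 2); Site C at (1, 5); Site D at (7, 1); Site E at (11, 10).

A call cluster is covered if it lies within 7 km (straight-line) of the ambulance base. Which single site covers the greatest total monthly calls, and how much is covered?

Coverage radius r = 7 km; a point is covered iff (Δx)²+(Δy)² ≤ 7² = 49.
  Site A (12, 0): covers {B, G} → 26
  Site B (0, 2): covers {E, F} → 40
  Site C (1, 5): covers {E, F} → 40
  Site D (7, 1): covers {B, E, G} → 46
  Site E (11, 10): covers {A, D} → 55
Maximum coverage at Site E: 55 monthly calls.

Site E, covering 55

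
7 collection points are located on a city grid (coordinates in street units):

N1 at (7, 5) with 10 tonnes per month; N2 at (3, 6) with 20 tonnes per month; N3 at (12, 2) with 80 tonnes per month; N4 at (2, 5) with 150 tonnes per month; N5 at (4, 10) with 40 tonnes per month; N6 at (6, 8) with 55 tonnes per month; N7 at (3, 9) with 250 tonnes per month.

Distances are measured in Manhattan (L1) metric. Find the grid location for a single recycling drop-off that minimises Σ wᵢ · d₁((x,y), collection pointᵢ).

Manhattan distance separates: Σwᵢ(|x−xᵢ|+|y−yᵢ|) = Σwᵢ|x−xᵢ| + Σwᵢ|y−yᵢ|, so x and y are optimised independently as 1-D weighted medians.
Total weight W = 605; half = 302.5.
x-coordinate, sorted with cumulative weight:
  x=2 (N4, w=150) cum 150
  x=3 (N2, w=20) cum 170
  x=3 (N7, w=250) cum 420  ← median
  x=4 (N5, w=40) cum 460
  x=6 (N6, w=55) cum 515
  x=7 (N1, w=10) cum 525
  x=12 (N3, w=80) cum 605
⇒ x* = 3
y-coordinate, sorted with cumulative weight:
  y=2 (N3, w=80) cum 80
  y=5 (N1, w=10) cum 90
  y=5 (N4, w=150) cum 240
  y=6 (N2, w=20) cum 260
  y=8 (N6, w=55) cum 315  ← median
  y=9 (N7, w=250) cum 565
  y=10 (N5, w=40) cum 605
⇒ y* = 8

(3, 8)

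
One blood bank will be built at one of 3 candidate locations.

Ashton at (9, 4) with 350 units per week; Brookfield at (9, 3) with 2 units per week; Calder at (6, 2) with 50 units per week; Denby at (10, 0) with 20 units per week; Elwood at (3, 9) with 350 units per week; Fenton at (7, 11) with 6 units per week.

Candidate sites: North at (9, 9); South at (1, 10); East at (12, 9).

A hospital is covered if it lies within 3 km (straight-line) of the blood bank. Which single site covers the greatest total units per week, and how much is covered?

South, covering 350

Coverage radius r = 3 km; a point is covered iff (Δx)²+(Δy)² ≤ 3² = 9.
  North (9, 9): covers {Fenton} → 6
  South (1, 10): covers {Elwood} → 350
  East (12, 9): covers {none} → 0
Maximum coverage at South: 350 units per week.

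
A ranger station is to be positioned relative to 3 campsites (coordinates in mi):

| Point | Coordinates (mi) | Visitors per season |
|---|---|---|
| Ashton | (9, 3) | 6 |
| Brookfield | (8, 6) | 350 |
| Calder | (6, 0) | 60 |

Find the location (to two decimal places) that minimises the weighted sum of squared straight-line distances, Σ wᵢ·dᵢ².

(7.73, 5.09)

The minimiser of Σwᵢ‖p−pᵢ‖² is the weighted centroid p* = (Σwᵢpᵢ)/(Σwᵢ).
Σwᵢ = 416.
Σwᵢxᵢ = 6·9 + 350·8 + 60·6 = 3214.
Σwᵢyᵢ = 6·3 + 350·6 + 60·0 = 2118.
x* = 3214/416 = 7.73, y* = 2118/416 = 5.09.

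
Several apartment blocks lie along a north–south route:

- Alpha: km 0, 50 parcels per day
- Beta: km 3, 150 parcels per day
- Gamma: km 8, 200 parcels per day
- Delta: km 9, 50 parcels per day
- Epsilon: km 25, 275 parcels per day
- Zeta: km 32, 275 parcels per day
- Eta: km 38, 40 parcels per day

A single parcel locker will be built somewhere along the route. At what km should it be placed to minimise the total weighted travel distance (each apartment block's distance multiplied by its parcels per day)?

x = 25

For a sum of weighted absolute distances on a line, the optimum is the weighted median (not the mean). Total weight W = 1040; half-weight = 520.
Sort by position and accumulate weight:
  km 0 (Alpha, w=50) → cum 50
  km 3 (Beta, w=150) → cum 200
  km 8 (Gamma, w=200) → cum 400
  km 9 (Delta, w=50) → cum 450
  km 25 (Epsilon, w=275) → cum 725  ≥ 520 → median here
  km 32 (Zeta, w=275) → cum 1000
  km 38 (Eta, w=40) → cum 1040
Optimal location: km 25.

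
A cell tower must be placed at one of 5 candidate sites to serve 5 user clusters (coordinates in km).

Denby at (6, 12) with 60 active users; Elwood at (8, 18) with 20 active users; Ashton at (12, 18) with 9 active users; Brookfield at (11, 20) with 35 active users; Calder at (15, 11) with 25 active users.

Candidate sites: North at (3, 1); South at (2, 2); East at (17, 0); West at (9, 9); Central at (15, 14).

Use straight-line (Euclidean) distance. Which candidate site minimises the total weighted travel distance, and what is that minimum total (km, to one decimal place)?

West, total 1070.5 km

Total weighted distance at each candidate:
  North (3, 1): total = 2323.7
  South (2, 2): total = 2257.4
  East (17, 0): total = 2557.7
  West (9, 9): total = 1070.5
  Central (15, 14): total = 1086.8
Minimum is at West with total 1070.5 km.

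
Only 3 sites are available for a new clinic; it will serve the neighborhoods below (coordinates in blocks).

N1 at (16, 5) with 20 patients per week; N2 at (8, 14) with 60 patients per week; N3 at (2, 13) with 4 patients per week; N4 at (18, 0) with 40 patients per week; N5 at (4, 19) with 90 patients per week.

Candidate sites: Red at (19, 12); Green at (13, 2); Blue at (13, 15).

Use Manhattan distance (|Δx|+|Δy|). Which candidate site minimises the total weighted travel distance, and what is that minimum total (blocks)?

Total weighted distance at each candidate:
  Red (19, 12): total = 3552
  Green (13, 2): total = 3848
  Blue (13, 15): total = 2642
Minimum is at Blue with total 2642 blocks.

Blue, total 2642 blocks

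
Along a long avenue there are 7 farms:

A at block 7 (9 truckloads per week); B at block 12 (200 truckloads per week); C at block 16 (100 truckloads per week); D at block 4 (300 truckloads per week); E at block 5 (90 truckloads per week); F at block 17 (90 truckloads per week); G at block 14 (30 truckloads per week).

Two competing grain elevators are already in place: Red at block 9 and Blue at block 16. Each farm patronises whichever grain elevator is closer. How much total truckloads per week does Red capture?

599

The indifferent point is the midpoint (9+16)/2 = 12.5; farms left of it (closer to Red at 9) go to Red, those right go to Blue.
  D at 4 (w=300) → Red
  E at 5 (w=90) → Red
  A at 7 (w=9) → Red
  B at 12 (w=200) → Red
  G at 14 (w=30) → Blue
  C at 16 (w=100) → Blue
  F at 17 (w=90) → Blue
Red captures 599; Blue captures 220.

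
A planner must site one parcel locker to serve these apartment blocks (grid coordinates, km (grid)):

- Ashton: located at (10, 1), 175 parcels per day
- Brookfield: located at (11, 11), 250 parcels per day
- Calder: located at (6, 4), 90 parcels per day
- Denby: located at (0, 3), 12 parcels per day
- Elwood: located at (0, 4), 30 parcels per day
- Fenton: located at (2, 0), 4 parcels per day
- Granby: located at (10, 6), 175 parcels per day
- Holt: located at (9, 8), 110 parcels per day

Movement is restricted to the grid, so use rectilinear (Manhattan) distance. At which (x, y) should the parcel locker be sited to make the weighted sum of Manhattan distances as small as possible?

(10, 6)

Manhattan distance separates: Σwᵢ(|x−xᵢ|+|y−yᵢ|) = Σwᵢ|x−xᵢ| + Σwᵢ|y−yᵢ|, so x and y are optimised independently as 1-D weighted medians.
Total weight W = 846; half = 423.
x-coordinate, sorted with cumulative weight:
  x=0 (Denby, w=12) cum 12
  x=0 (Elwood, w=30) cum 42
  x=2 (Fenton, w=4) cum 46
  x=6 (Calder, w=90) cum 136
  x=9 (Holt, w=110) cum 246
  x=10 (Ashton, w=175) cum 421
  x=10 (Granby, w=175) cum 596  ← median
  x=11 (Brookfield, w=250) cum 846
⇒ x* = 10
y-coordinate, sorted with cumulative weight:
  y=0 (Fenton, w=4) cum 4
  y=1 (Ashton, w=175) cum 179
  y=3 (Denby, w=12) cum 191
  y=4 (Calder, w=90) cum 281
  y=4 (Elwood, w=30) cum 311
  y=6 (Granby, w=175) cum 486  ← median
  y=8 (Holt, w=110) cum 596
  y=11 (Brookfield, w=250) cum 846
⇒ y* = 6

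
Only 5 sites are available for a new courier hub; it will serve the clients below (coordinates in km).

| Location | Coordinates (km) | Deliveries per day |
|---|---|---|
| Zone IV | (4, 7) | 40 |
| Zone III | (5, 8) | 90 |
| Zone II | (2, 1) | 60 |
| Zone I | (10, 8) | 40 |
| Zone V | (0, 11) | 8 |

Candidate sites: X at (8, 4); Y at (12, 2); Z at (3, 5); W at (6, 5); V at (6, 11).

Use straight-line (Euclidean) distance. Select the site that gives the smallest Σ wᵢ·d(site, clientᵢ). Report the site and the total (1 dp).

W, total 1005.0 km

Total weighted distance at each candidate:
  X (8, 4): total = 1316.4
  Y (12, 2): total = 2183.1
  Z (3, 5): total = 1019.6
  W (6, 5): total = 1005.0
  V (6, 11): total = 1357.7
Minimum is at W with total 1005.0 km.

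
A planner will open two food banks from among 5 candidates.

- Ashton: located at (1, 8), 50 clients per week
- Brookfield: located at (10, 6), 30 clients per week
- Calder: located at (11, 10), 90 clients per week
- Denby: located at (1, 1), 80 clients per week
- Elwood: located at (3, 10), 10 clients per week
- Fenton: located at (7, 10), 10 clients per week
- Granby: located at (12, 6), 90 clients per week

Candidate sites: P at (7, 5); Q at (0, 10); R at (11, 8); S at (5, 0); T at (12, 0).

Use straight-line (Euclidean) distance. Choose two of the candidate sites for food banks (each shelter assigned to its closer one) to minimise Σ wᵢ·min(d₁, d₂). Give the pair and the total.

Evaluate every pair (each demand assigned to the nearer of the two):
  {R, S}: total = 1352.6
  {Q, R}: total = 1359.3
  {P, R}: total = 1469.4
  {P, Q}: total = 1898.8
  {P, S}: total = 1909.4
  {R, T}: total = 1959.1
  {P, T}: total = 2156.4
  {Q, T}: total = 2570.5
  {Q, S}: total = 2595.7
  {S, T}: total = 2615.2
Best pair: {R, S} with total 1352.6.

{R, S}, total 1352.6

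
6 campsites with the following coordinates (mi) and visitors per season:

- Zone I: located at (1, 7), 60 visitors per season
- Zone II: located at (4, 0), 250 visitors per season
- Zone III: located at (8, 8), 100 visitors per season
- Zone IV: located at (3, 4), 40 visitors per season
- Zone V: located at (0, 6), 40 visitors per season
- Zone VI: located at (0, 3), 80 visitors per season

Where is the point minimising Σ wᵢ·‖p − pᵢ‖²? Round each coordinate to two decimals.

The minimiser of Σwᵢ‖p−pᵢ‖² is the weighted centroid p* = (Σwᵢpᵢ)/(Σwᵢ).
Σwᵢ = 570.
Σwᵢxᵢ = 60·1 + 250·4 + 100·8 + 40·3 + 40·0 + 80·0 = 1980.
Σwᵢyᵢ = 60·7 + 250·0 + 100·8 + 40·4 + 40·6 + 80·3 = 1860.
x* = 1980/570 = 3.47, y* = 1860/570 = 3.26.

(3.47, 3.26)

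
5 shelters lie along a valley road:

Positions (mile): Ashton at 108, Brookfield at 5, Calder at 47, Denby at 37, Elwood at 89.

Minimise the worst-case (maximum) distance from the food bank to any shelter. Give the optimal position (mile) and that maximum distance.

location 56.5, max distance 51.5

The 1-center on a line is the midpoint of the two extreme points: leftmost at 5, rightmost at 108.
Optimal location = (5 + 108)/2 = 56.5; maximum distance = (108 − 5)/2 = 51.5.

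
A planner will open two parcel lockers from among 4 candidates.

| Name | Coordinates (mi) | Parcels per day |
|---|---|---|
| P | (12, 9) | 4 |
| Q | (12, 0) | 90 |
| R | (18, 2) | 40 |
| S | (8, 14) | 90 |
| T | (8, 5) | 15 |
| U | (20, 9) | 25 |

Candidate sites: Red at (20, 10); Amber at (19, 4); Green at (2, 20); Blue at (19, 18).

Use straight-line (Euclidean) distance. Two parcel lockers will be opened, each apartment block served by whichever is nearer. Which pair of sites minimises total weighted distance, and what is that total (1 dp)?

Evaluate every pair (each demand assigned to the nearer of the two):
  {Amber, Green}: total = 1906.3
  {Red, Amber}: total = 2176.4
  {Amber, Blue}: total = 2196.0
  {Red, Green}: total = 2498.3
  {Red, Blue}: total = 2788.1
  {Green, Blue}: total = 3657.4
Best pair: {Amber, Green} with total 1906.3.

{Amber, Green}, total 1906.3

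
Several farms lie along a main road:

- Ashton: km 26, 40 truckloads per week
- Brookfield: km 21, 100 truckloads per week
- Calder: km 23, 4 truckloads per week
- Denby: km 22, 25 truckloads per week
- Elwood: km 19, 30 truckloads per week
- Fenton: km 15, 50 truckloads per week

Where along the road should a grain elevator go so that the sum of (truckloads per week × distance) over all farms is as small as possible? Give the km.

x = 21

For a sum of weighted absolute distances on a line, the optimum is the weighted median (not the mean). Total weight W = 249; half-weight = 124.5.
Sort by position and accumulate weight:
  km 15 (Fenton, w=50) → cum 50
  km 19 (Elwood, w=30) → cum 80
  km 21 (Brookfield, w=100) → cum 180  ≥ 124.5 → median here
  km 22 (Denby, w=25) → cum 205
  km 23 (Calder, w=4) → cum 209
  km 26 (Ashton, w=40) → cum 249
Optimal location: km 21.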